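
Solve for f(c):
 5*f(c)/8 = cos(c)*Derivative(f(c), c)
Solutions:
 f(c) = C1*(sin(c) + 1)^(5/16)/(sin(c) - 1)^(5/16)


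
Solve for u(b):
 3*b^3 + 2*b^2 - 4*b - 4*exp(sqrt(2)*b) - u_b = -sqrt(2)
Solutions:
 u(b) = C1 + 3*b^4/4 + 2*b^3/3 - 2*b^2 + sqrt(2)*b - 2*sqrt(2)*exp(sqrt(2)*b)


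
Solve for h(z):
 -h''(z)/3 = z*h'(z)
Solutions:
 h(z) = C1 + C2*erf(sqrt(6)*z/2)


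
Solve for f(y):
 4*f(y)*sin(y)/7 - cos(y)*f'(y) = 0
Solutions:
 f(y) = C1/cos(y)^(4/7)


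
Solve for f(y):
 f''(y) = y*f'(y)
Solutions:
 f(y) = C1 + C2*erfi(sqrt(2)*y/2)


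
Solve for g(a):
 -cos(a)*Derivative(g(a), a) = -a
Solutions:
 g(a) = C1 + Integral(a/cos(a), a)


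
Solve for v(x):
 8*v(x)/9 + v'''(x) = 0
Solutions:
 v(x) = C3*exp(-2*3^(1/3)*x/3) + (C1*sin(3^(5/6)*x/3) + C2*cos(3^(5/6)*x/3))*exp(3^(1/3)*x/3)


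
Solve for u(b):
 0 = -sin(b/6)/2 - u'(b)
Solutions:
 u(b) = C1 + 3*cos(b/6)


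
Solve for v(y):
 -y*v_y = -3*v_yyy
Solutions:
 v(y) = C1 + Integral(C2*airyai(3^(2/3)*y/3) + C3*airybi(3^(2/3)*y/3), y)


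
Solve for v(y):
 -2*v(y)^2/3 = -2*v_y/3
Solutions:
 v(y) = -1/(C1 + y)


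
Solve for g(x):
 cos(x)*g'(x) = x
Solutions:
 g(x) = C1 + Integral(x/cos(x), x)


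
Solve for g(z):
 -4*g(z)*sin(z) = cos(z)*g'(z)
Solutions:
 g(z) = C1*cos(z)^4


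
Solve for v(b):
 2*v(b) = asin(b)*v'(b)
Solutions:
 v(b) = C1*exp(2*Integral(1/asin(b), b))


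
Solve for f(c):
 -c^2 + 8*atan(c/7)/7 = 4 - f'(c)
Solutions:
 f(c) = C1 + c^3/3 - 8*c*atan(c/7)/7 + 4*c + 4*log(c^2 + 49)


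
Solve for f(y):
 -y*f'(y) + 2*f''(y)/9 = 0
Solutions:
 f(y) = C1 + C2*erfi(3*y/2)


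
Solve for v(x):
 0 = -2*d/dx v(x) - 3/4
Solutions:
 v(x) = C1 - 3*x/8


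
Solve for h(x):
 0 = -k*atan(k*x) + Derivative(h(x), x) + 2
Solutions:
 h(x) = C1 + k*Piecewise((x*atan(k*x) - log(k^2*x^2 + 1)/(2*k), Ne(k, 0)), (0, True)) - 2*x


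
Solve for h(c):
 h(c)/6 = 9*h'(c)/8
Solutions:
 h(c) = C1*exp(4*c/27)


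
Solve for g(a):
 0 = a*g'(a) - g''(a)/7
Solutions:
 g(a) = C1 + C2*erfi(sqrt(14)*a/2)


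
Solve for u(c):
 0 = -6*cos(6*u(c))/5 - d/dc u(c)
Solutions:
 6*c/5 - log(sin(6*u(c)) - 1)/12 + log(sin(6*u(c)) + 1)/12 = C1


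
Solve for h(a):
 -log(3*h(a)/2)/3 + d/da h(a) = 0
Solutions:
 3*Integral(1/(-log(_y) - log(3) + log(2)), (_y, h(a))) = C1 - a


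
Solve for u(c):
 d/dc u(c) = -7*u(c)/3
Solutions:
 u(c) = C1*exp(-7*c/3)


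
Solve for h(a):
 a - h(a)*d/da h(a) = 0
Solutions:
 h(a) = -sqrt(C1 + a^2)
 h(a) = sqrt(C1 + a^2)


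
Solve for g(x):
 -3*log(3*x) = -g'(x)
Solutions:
 g(x) = C1 + 3*x*log(x) - 3*x + x*log(27)


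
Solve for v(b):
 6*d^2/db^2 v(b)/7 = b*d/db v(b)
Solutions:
 v(b) = C1 + C2*erfi(sqrt(21)*b/6)


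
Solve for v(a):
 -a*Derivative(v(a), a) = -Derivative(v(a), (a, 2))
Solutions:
 v(a) = C1 + C2*erfi(sqrt(2)*a/2)


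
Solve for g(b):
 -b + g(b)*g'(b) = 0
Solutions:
 g(b) = -sqrt(C1 + b^2)
 g(b) = sqrt(C1 + b^2)


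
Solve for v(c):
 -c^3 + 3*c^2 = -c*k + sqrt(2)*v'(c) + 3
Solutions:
 v(c) = C1 - sqrt(2)*c^4/8 + sqrt(2)*c^3/2 + sqrt(2)*c^2*k/4 - 3*sqrt(2)*c/2


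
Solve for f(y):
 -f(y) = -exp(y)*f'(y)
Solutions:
 f(y) = C1*exp(-exp(-y))


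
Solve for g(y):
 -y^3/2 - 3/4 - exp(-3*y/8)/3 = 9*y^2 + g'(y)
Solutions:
 g(y) = C1 - y^4/8 - 3*y^3 - 3*y/4 + 8*exp(-3*y/8)/9


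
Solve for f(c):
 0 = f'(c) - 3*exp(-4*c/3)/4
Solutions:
 f(c) = C1 - 9*exp(-4*c/3)/16


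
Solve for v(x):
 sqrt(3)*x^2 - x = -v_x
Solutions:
 v(x) = C1 - sqrt(3)*x^3/3 + x^2/2


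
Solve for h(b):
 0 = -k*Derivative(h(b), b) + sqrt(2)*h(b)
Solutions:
 h(b) = C1*exp(sqrt(2)*b/k)


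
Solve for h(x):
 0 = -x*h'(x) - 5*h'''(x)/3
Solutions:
 h(x) = C1 + Integral(C2*airyai(-3^(1/3)*5^(2/3)*x/5) + C3*airybi(-3^(1/3)*5^(2/3)*x/5), x)


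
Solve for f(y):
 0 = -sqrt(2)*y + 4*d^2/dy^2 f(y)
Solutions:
 f(y) = C1 + C2*y + sqrt(2)*y^3/24


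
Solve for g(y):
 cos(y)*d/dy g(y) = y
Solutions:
 g(y) = C1 + Integral(y/cos(y), y)


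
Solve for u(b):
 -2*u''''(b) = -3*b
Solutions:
 u(b) = C1 + C2*b + C3*b^2 + C4*b^3 + b^5/80


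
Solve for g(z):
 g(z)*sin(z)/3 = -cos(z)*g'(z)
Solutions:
 g(z) = C1*cos(z)^(1/3)


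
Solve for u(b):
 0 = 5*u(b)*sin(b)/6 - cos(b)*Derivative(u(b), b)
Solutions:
 u(b) = C1/cos(b)^(5/6)


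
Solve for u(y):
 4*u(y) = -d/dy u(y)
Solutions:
 u(y) = C1*exp(-4*y)


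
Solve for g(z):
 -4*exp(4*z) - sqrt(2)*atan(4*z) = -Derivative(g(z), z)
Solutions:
 g(z) = C1 + sqrt(2)*(z*atan(4*z) - log(16*z^2 + 1)/8) + exp(4*z)


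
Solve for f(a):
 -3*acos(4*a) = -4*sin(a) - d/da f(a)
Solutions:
 f(a) = C1 + 3*a*acos(4*a) - 3*sqrt(1 - 16*a^2)/4 + 4*cos(a)


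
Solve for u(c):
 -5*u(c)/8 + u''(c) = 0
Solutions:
 u(c) = C1*exp(-sqrt(10)*c/4) + C2*exp(sqrt(10)*c/4)


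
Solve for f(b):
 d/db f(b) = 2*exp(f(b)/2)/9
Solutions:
 f(b) = 2*log(-1/(C1 + 2*b)) + 2*log(18)


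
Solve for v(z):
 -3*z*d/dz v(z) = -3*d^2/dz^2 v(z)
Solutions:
 v(z) = C1 + C2*erfi(sqrt(2)*z/2)


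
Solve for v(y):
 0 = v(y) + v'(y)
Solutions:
 v(y) = C1*exp(-y)


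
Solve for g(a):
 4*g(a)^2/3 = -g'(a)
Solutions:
 g(a) = 3/(C1 + 4*a)


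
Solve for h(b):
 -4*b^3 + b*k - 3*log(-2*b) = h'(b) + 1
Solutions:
 h(b) = C1 - b^4 + b^2*k/2 - 3*b*log(-b) + b*(2 - 3*log(2))


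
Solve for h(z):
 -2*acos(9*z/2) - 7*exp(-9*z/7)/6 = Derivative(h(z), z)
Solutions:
 h(z) = C1 - 2*z*acos(9*z/2) + 2*sqrt(4 - 81*z^2)/9 + 49*exp(-9*z/7)/54


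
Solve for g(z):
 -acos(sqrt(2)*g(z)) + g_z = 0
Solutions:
 Integral(1/acos(sqrt(2)*_y), (_y, g(z))) = C1 + z


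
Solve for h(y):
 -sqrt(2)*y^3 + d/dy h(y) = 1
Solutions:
 h(y) = C1 + sqrt(2)*y^4/4 + y


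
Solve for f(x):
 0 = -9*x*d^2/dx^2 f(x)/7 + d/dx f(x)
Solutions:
 f(x) = C1 + C2*x^(16/9)


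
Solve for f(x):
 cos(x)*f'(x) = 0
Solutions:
 f(x) = C1


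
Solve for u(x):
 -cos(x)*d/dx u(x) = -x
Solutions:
 u(x) = C1 + Integral(x/cos(x), x)


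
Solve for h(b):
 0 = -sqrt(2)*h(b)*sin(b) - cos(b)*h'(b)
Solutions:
 h(b) = C1*cos(b)^(sqrt(2))


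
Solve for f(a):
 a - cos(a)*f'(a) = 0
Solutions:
 f(a) = C1 + Integral(a/cos(a), a)


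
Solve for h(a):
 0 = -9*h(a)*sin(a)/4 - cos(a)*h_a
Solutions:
 h(a) = C1*cos(a)^(9/4)


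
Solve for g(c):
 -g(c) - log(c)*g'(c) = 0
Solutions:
 g(c) = C1*exp(-li(c))


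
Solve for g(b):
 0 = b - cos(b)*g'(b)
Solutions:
 g(b) = C1 + Integral(b/cos(b), b)


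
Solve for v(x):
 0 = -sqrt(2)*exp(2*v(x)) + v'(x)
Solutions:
 v(x) = log(-sqrt(-1/(C1 + sqrt(2)*x))) - log(2)/2
 v(x) = log(-1/(C1 + sqrt(2)*x))/2 - log(2)/2


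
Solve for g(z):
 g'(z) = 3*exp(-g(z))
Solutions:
 g(z) = log(C1 + 3*z)


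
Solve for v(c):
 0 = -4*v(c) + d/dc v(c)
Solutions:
 v(c) = C1*exp(4*c)


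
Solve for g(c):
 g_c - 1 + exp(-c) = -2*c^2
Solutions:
 g(c) = C1 - 2*c^3/3 + c + exp(-c)


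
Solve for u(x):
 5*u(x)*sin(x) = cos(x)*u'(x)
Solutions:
 u(x) = C1/cos(x)^5


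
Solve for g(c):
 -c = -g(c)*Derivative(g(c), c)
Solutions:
 g(c) = -sqrt(C1 + c^2)
 g(c) = sqrt(C1 + c^2)


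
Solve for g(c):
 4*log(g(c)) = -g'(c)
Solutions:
 li(g(c)) = C1 - 4*c


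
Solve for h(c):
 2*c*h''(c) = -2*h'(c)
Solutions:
 h(c) = C1 + C2*log(c)


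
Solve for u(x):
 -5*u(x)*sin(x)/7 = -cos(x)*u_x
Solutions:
 u(x) = C1/cos(x)^(5/7)


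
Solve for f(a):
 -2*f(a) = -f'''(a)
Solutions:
 f(a) = C3*exp(2^(1/3)*a) + (C1*sin(2^(1/3)*sqrt(3)*a/2) + C2*cos(2^(1/3)*sqrt(3)*a/2))*exp(-2^(1/3)*a/2)


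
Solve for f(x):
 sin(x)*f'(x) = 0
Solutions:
 f(x) = C1


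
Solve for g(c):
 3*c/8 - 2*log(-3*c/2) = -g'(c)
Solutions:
 g(c) = C1 - 3*c^2/16 + 2*c*log(-c) + 2*c*(-1 - log(2) + log(3))


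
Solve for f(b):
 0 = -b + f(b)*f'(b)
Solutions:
 f(b) = -sqrt(C1 + b^2)
 f(b) = sqrt(C1 + b^2)


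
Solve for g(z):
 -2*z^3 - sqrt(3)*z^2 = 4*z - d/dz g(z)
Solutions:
 g(z) = C1 + z^4/2 + sqrt(3)*z^3/3 + 2*z^2


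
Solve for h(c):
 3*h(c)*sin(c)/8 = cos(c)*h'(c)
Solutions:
 h(c) = C1/cos(c)^(3/8)


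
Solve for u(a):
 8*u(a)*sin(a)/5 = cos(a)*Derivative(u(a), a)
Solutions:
 u(a) = C1/cos(a)^(8/5)


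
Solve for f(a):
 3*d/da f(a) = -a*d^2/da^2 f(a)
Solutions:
 f(a) = C1 + C2/a^2


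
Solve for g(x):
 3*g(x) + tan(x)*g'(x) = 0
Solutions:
 g(x) = C1/sin(x)^3


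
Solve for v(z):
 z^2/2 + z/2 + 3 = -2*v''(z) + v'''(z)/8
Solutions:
 v(z) = C1 + C2*z + C3*exp(16*z) - z^4/48 - 3*z^3/64 - 777*z^2/1024


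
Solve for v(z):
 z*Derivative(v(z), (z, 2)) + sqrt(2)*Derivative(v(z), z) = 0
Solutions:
 v(z) = C1 + C2*z^(1 - sqrt(2))


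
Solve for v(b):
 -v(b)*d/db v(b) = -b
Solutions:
 v(b) = -sqrt(C1 + b^2)
 v(b) = sqrt(C1 + b^2)


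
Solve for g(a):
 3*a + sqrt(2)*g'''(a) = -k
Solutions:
 g(a) = C1 + C2*a + C3*a^2 - sqrt(2)*a^4/16 - sqrt(2)*a^3*k/12


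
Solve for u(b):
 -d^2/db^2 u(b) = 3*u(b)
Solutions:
 u(b) = C1*sin(sqrt(3)*b) + C2*cos(sqrt(3)*b)


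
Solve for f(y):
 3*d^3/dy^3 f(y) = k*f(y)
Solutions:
 f(y) = C1*exp(3^(2/3)*k^(1/3)*y/3) + C2*exp(k^(1/3)*y*(-3^(2/3) + 3*3^(1/6)*I)/6) + C3*exp(-k^(1/3)*y*(3^(2/3) + 3*3^(1/6)*I)/6)


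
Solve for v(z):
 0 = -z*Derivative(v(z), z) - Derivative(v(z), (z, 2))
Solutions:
 v(z) = C1 + C2*erf(sqrt(2)*z/2)


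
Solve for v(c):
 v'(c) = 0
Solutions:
 v(c) = C1


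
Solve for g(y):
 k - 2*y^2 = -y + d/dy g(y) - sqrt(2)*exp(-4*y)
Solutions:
 g(y) = C1 + k*y - 2*y^3/3 + y^2/2 - sqrt(2)*exp(-4*y)/4


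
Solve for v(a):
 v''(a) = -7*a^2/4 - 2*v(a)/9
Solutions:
 v(a) = C1*sin(sqrt(2)*a/3) + C2*cos(sqrt(2)*a/3) - 63*a^2/8 + 567/8


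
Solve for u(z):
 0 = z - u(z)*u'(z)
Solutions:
 u(z) = -sqrt(C1 + z^2)
 u(z) = sqrt(C1 + z^2)


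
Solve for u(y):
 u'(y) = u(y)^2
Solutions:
 u(y) = -1/(C1 + y)


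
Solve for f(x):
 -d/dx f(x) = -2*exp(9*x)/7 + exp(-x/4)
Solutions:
 f(x) = C1 + 2*exp(9*x)/63 + 4*exp(-x/4)


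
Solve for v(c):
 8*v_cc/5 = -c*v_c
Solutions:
 v(c) = C1 + C2*erf(sqrt(5)*c/4)


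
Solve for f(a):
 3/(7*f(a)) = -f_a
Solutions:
 f(a) = -sqrt(C1 - 42*a)/7
 f(a) = sqrt(C1 - 42*a)/7


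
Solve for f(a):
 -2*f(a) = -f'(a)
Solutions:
 f(a) = C1*exp(2*a)


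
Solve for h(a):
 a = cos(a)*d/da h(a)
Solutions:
 h(a) = C1 + Integral(a/cos(a), a)


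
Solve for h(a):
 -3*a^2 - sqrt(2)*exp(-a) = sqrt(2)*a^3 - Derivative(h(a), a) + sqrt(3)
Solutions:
 h(a) = C1 + sqrt(2)*a^4/4 + a^3 + sqrt(3)*a - sqrt(2)*exp(-a)


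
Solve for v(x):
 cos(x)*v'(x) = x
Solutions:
 v(x) = C1 + Integral(x/cos(x), x)


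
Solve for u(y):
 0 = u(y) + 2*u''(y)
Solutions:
 u(y) = C1*sin(sqrt(2)*y/2) + C2*cos(sqrt(2)*y/2)


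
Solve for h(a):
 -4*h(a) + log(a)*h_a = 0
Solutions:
 h(a) = C1*exp(4*li(a))


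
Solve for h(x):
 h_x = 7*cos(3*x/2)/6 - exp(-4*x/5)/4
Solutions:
 h(x) = C1 + 7*sin(3*x/2)/9 + 5*exp(-4*x/5)/16


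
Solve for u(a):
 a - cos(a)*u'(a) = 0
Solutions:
 u(a) = C1 + Integral(a/cos(a), a)


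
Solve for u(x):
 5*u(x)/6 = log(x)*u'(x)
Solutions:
 u(x) = C1*exp(5*li(x)/6)


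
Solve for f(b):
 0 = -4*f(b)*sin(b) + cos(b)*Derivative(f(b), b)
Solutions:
 f(b) = C1/cos(b)^4


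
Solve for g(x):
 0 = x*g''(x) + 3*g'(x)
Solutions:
 g(x) = C1 + C2/x^2


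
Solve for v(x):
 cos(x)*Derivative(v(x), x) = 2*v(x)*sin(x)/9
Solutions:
 v(x) = C1/cos(x)^(2/9)


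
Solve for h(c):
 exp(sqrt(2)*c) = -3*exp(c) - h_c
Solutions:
 h(c) = C1 - 3*exp(c) - sqrt(2)*exp(sqrt(2)*c)/2


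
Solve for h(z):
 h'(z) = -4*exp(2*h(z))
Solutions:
 h(z) = log(-sqrt(-1/(C1 - 4*z))) - log(2)/2
 h(z) = log(-1/(C1 - 4*z))/2 - log(2)/2


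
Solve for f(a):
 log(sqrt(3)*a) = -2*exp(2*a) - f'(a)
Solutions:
 f(a) = C1 - a*log(a) + a*(1 - log(3)/2) - exp(2*a)


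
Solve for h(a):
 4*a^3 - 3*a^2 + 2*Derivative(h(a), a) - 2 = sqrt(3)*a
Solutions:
 h(a) = C1 - a^4/2 + a^3/2 + sqrt(3)*a^2/4 + a


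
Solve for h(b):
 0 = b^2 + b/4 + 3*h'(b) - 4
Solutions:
 h(b) = C1 - b^3/9 - b^2/24 + 4*b/3


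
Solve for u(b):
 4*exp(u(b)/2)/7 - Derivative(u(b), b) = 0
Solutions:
 u(b) = 2*log(-1/(C1 + 4*b)) + 2*log(14)


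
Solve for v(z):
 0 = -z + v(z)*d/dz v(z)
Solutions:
 v(z) = -sqrt(C1 + z^2)
 v(z) = sqrt(C1 + z^2)


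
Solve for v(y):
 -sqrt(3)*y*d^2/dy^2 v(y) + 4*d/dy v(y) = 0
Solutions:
 v(y) = C1 + C2*y^(1 + 4*sqrt(3)/3)


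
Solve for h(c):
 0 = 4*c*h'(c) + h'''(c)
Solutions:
 h(c) = C1 + Integral(C2*airyai(-2^(2/3)*c) + C3*airybi(-2^(2/3)*c), c)


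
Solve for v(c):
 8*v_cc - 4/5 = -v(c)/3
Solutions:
 v(c) = C1*sin(sqrt(6)*c/12) + C2*cos(sqrt(6)*c/12) + 12/5


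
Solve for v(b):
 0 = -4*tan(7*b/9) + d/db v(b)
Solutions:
 v(b) = C1 - 36*log(cos(7*b/9))/7


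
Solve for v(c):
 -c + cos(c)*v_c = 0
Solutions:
 v(c) = C1 + Integral(c/cos(c), c)


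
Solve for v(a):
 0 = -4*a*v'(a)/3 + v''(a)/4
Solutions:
 v(a) = C1 + C2*erfi(2*sqrt(6)*a/3)


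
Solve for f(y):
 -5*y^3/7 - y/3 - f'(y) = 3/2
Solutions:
 f(y) = C1 - 5*y^4/28 - y^2/6 - 3*y/2


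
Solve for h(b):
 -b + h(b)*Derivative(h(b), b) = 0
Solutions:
 h(b) = -sqrt(C1 + b^2)
 h(b) = sqrt(C1 + b^2)


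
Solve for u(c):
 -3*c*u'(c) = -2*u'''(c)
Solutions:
 u(c) = C1 + Integral(C2*airyai(2^(2/3)*3^(1/3)*c/2) + C3*airybi(2^(2/3)*3^(1/3)*c/2), c)


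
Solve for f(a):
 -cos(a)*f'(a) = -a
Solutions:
 f(a) = C1 + Integral(a/cos(a), a)


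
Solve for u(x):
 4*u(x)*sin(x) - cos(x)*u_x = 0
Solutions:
 u(x) = C1/cos(x)^4


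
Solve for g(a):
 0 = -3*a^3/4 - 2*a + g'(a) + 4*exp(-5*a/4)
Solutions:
 g(a) = C1 + 3*a^4/16 + a^2 + 16*exp(-5*a/4)/5


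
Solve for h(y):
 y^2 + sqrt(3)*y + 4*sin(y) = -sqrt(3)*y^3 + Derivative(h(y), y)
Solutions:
 h(y) = C1 + sqrt(3)*y^4/4 + y^3/3 + sqrt(3)*y^2/2 - 4*cos(y)


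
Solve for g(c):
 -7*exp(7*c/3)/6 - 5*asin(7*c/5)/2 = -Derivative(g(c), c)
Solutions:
 g(c) = C1 + 5*c*asin(7*c/5)/2 + 5*sqrt(25 - 49*c^2)/14 + exp(7*c/3)/2


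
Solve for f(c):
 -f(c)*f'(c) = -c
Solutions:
 f(c) = -sqrt(C1 + c^2)
 f(c) = sqrt(C1 + c^2)


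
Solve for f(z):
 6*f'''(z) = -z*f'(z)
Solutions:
 f(z) = C1 + Integral(C2*airyai(-6^(2/3)*z/6) + C3*airybi(-6^(2/3)*z/6), z)


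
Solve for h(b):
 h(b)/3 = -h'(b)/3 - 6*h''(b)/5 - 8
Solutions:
 h(b) = (C1*sin(sqrt(335)*b/36) + C2*cos(sqrt(335)*b/36))*exp(-5*b/36) - 24


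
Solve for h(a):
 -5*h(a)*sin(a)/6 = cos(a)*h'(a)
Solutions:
 h(a) = C1*cos(a)^(5/6)


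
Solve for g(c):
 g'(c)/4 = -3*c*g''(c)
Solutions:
 g(c) = C1 + C2*c^(11/12)


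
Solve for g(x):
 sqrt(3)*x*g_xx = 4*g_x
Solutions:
 g(x) = C1 + C2*x^(1 + 4*sqrt(3)/3)


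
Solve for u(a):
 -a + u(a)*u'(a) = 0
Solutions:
 u(a) = -sqrt(C1 + a^2)
 u(a) = sqrt(C1 + a^2)


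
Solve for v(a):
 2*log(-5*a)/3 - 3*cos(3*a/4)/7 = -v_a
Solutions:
 v(a) = C1 - 2*a*log(-a)/3 - 2*a*log(5)/3 + 2*a/3 + 4*sin(3*a/4)/7


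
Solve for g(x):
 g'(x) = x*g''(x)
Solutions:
 g(x) = C1 + C2*x^2


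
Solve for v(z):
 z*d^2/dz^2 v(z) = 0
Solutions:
 v(z) = C1 + C2*z


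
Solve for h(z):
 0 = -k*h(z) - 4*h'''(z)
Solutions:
 h(z) = C1*exp(2^(1/3)*z*(-k)^(1/3)/2) + C2*exp(2^(1/3)*z*(-k)^(1/3)*(-1 + sqrt(3)*I)/4) + C3*exp(-2^(1/3)*z*(-k)^(1/3)*(1 + sqrt(3)*I)/4)


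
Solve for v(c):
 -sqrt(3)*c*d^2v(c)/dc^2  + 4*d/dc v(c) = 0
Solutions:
 v(c) = C1 + C2*c^(1 + 4*sqrt(3)/3)


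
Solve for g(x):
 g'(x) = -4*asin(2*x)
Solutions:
 g(x) = C1 - 4*x*asin(2*x) - 2*sqrt(1 - 4*x^2)


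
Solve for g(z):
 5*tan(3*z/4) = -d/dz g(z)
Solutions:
 g(z) = C1 + 20*log(cos(3*z/4))/3


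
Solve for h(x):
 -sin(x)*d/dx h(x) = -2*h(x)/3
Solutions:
 h(x) = C1*(cos(x) - 1)^(1/3)/(cos(x) + 1)^(1/3)


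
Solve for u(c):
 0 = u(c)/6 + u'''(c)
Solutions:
 u(c) = C3*exp(-6^(2/3)*c/6) + (C1*sin(2^(2/3)*3^(1/6)*c/4) + C2*cos(2^(2/3)*3^(1/6)*c/4))*exp(6^(2/3)*c/12)


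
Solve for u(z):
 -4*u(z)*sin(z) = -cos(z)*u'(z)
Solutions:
 u(z) = C1/cos(z)^4


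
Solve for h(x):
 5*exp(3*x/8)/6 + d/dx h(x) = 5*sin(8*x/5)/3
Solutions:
 h(x) = C1 - 20*exp(3*x/8)/9 - 25*cos(8*x/5)/24


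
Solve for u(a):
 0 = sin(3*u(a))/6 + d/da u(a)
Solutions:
 u(a) = -acos((-C1 - exp(a))/(C1 - exp(a)))/3 + 2*pi/3
 u(a) = acos((-C1 - exp(a))/(C1 - exp(a)))/3


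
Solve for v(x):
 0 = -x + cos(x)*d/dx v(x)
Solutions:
 v(x) = C1 + Integral(x/cos(x), x)


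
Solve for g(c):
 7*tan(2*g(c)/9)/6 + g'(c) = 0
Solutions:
 g(c) = -9*asin(C1*exp(-7*c/27))/2 + 9*pi/2
 g(c) = 9*asin(C1*exp(-7*c/27))/2


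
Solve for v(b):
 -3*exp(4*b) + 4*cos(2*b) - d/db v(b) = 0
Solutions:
 v(b) = C1 - 3*exp(4*b)/4 + 2*sin(2*b)


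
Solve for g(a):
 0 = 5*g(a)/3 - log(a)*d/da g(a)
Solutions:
 g(a) = C1*exp(5*li(a)/3)


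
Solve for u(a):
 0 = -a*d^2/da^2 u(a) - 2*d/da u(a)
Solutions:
 u(a) = C1 + C2/a


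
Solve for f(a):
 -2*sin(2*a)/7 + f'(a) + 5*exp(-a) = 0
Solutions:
 f(a) = C1 - cos(2*a)/7 + 5*exp(-a)


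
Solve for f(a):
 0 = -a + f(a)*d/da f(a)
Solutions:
 f(a) = -sqrt(C1 + a^2)
 f(a) = sqrt(C1 + a^2)


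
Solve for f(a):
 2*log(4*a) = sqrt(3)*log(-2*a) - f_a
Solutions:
 f(a) = C1 - a*(2 - sqrt(3))*log(a) + a*(-4*log(2) - sqrt(3) + sqrt(3)*log(2) + 2 + sqrt(3)*I*pi)


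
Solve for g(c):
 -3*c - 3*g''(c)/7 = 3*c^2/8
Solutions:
 g(c) = C1 + C2*c - 7*c^4/96 - 7*c^3/6


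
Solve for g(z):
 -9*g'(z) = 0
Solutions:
 g(z) = C1


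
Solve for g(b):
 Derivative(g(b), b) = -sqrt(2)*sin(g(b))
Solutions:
 g(b) = -acos((-C1 - exp(2*sqrt(2)*b))/(C1 - exp(2*sqrt(2)*b))) + 2*pi
 g(b) = acos((-C1 - exp(2*sqrt(2)*b))/(C1 - exp(2*sqrt(2)*b)))


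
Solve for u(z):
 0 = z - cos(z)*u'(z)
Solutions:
 u(z) = C1 + Integral(z/cos(z), z)


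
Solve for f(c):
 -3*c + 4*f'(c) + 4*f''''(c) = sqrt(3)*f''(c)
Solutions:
 f(c) = C1 + C2*exp(c*(2^(1/3)*3^(5/6)/(sqrt(9 - sqrt(3)/16) + 3)^(1/3) + 2*6^(2/3)*(sqrt(9 - sqrt(3)/16) + 3)^(1/3))/24)*sin(2^(1/3)*c*(-2*2^(1/3)*sqrt(3)*(sqrt(729 - 81*sqrt(3)/16) + 27)^(1/3) + 9/(sqrt(729 - 81*sqrt(3)/16) + 27)^(1/3))/24) + C3*exp(c*(2^(1/3)*3^(5/6)/(sqrt(9 - sqrt(3)/16) + 3)^(1/3) + 2*6^(2/3)*(sqrt(9 - sqrt(3)/16) + 3)^(1/3))/24)*cos(2^(1/3)*c*(-2*2^(1/3)*sqrt(3)*(sqrt(729 - 81*sqrt(3)/16) + 27)^(1/3) + 9/(sqrt(729 - 81*sqrt(3)/16) + 27)^(1/3))/24) + C4*exp(-c*(2^(1/3)*3^(5/6)/(sqrt(9 - sqrt(3)/16) + 3)^(1/3) + 2*6^(2/3)*(sqrt(9 - sqrt(3)/16) + 3)^(1/3))/12) + 3*c^2/8 + 3*sqrt(3)*c/16


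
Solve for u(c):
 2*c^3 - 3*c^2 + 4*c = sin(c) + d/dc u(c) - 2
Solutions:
 u(c) = C1 + c^4/2 - c^3 + 2*c^2 + 2*c + cos(c)


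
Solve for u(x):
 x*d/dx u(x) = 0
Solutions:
 u(x) = C1


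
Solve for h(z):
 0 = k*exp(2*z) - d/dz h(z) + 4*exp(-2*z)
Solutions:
 h(z) = C1 + k*exp(2*z)/2 - 2*exp(-2*z)


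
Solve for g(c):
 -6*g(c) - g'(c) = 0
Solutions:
 g(c) = C1*exp(-6*c)


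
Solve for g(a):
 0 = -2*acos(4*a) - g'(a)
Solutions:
 g(a) = C1 - 2*a*acos(4*a) + sqrt(1 - 16*a^2)/2


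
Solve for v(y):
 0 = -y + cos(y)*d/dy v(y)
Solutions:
 v(y) = C1 + Integral(y/cos(y), y)


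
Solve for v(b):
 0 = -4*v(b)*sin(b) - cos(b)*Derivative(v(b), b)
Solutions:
 v(b) = C1*cos(b)^4


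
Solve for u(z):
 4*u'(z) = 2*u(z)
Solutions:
 u(z) = C1*exp(z/2)


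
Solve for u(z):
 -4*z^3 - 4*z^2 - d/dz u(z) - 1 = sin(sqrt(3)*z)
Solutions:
 u(z) = C1 - z^4 - 4*z^3/3 - z + sqrt(3)*cos(sqrt(3)*z)/3


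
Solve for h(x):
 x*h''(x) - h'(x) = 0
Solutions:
 h(x) = C1 + C2*x^2


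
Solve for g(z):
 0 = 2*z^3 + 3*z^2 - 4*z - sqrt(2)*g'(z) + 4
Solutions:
 g(z) = C1 + sqrt(2)*z^4/4 + sqrt(2)*z^3/2 - sqrt(2)*z^2 + 2*sqrt(2)*z


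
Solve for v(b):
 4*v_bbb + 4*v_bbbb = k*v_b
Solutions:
 v(b) = C1 + C2*exp(-b*((-27*k/8 + sqrt((8 - 27*k)^2/16 - 4)/2 + 1)^(1/3) + 1 + (-27*k/8 + sqrt((8 - 27*k)^2/16 - 4)/2 + 1)^(-1/3))/3) + C3*exp(b*((-27*k/8 + sqrt((8 - 27*k)^2/16 - 4)/2 + 1)^(1/3) - sqrt(3)*I*(-27*k/8 + sqrt((8 - 27*k)^2/16 - 4)/2 + 1)^(1/3) - 2 - 4/((-1 + sqrt(3)*I)*(-27*k/8 + sqrt((8 - 27*k)^2/16 - 4)/2 + 1)^(1/3)))/6) + C4*exp(b*((-27*k/8 + sqrt((8 - 27*k)^2/16 - 4)/2 + 1)^(1/3) + sqrt(3)*I*(-27*k/8 + sqrt((8 - 27*k)^2/16 - 4)/2 + 1)^(1/3) - 2 + 4/((1 + sqrt(3)*I)*(-27*k/8 + sqrt((8 - 27*k)^2/16 - 4)/2 + 1)^(1/3)))/6)


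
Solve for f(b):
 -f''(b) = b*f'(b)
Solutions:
 f(b) = C1 + C2*erf(sqrt(2)*b/2)


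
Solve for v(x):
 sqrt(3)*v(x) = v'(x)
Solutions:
 v(x) = C1*exp(sqrt(3)*x)


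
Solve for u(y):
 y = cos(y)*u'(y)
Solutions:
 u(y) = C1 + Integral(y/cos(y), y)


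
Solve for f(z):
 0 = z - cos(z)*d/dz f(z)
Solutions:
 f(z) = C1 + Integral(z/cos(z), z)


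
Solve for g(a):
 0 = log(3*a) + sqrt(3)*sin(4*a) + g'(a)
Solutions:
 g(a) = C1 - a*log(a) - a*log(3) + a + sqrt(3)*cos(4*a)/4


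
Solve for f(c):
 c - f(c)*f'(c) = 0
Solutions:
 f(c) = -sqrt(C1 + c^2)
 f(c) = sqrt(C1 + c^2)


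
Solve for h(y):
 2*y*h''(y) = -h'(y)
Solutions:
 h(y) = C1 + C2*sqrt(y)


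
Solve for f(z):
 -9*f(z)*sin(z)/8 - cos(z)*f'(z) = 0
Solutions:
 f(z) = C1*cos(z)^(9/8)


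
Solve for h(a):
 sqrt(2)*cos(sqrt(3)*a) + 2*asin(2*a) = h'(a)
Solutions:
 h(a) = C1 + 2*a*asin(2*a) + sqrt(1 - 4*a^2) + sqrt(6)*sin(sqrt(3)*a)/3


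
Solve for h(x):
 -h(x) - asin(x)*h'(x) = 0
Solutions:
 h(x) = C1*exp(-Integral(1/asin(x), x))


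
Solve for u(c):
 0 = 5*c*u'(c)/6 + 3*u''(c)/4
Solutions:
 u(c) = C1 + C2*erf(sqrt(5)*c/3)


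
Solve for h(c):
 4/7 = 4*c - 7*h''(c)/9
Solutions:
 h(c) = C1 + C2*c + 6*c^3/7 - 18*c^2/49


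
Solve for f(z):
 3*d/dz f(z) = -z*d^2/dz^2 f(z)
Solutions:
 f(z) = C1 + C2/z^2


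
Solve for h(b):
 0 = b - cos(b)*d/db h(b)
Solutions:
 h(b) = C1 + Integral(b/cos(b), b)


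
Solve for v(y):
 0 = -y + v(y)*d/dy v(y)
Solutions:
 v(y) = -sqrt(C1 + y^2)
 v(y) = sqrt(C1 + y^2)


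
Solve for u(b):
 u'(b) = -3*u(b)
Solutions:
 u(b) = C1*exp(-3*b)


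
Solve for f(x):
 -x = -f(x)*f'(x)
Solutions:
 f(x) = -sqrt(C1 + x^2)
 f(x) = sqrt(C1 + x^2)


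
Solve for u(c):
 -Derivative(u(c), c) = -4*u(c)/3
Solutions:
 u(c) = C1*exp(4*c/3)


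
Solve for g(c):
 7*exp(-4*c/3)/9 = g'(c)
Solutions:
 g(c) = C1 - 7*exp(-4*c/3)/12


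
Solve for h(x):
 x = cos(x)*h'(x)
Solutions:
 h(x) = C1 + Integral(x/cos(x), x)


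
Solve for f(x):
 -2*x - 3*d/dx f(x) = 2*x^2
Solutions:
 f(x) = C1 - 2*x^3/9 - x^2/3


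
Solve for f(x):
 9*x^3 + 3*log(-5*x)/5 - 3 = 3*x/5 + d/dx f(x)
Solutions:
 f(x) = C1 + 9*x^4/4 - 3*x^2/10 + 3*x*log(-x)/5 + 3*x*(-6 + log(5))/5


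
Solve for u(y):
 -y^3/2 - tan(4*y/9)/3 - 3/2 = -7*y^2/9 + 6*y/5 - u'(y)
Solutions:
 u(y) = C1 + y^4/8 - 7*y^3/27 + 3*y^2/5 + 3*y/2 - 3*log(cos(4*y/9))/4


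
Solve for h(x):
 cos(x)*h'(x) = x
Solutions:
 h(x) = C1 + Integral(x/cos(x), x)


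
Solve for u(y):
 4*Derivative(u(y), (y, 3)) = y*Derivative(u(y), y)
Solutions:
 u(y) = C1 + Integral(C2*airyai(2^(1/3)*y/2) + C3*airybi(2^(1/3)*y/2), y)


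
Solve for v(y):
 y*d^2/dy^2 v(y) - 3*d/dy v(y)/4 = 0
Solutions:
 v(y) = C1 + C2*y^(7/4)


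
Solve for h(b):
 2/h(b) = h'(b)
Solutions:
 h(b) = -sqrt(C1 + 4*b)
 h(b) = sqrt(C1 + 4*b)


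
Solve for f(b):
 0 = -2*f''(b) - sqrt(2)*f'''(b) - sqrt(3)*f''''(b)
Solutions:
 f(b) = C1 + C2*b + (C3*sin(sqrt(6)*b*sqrt(-1 + 4*sqrt(3))/6) + C4*cos(sqrt(6)*b*sqrt(-1 + 4*sqrt(3))/6))*exp(-sqrt(6)*b/6)


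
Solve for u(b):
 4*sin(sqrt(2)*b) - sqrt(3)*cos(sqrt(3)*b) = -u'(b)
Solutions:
 u(b) = C1 + sin(sqrt(3)*b) + 2*sqrt(2)*cos(sqrt(2)*b)


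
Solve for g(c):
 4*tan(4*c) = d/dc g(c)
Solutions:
 g(c) = C1 - log(cos(4*c))


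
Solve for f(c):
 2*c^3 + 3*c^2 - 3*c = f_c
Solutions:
 f(c) = C1 + c^4/2 + c^3 - 3*c^2/2


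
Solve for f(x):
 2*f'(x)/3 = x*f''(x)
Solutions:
 f(x) = C1 + C2*x^(5/3)


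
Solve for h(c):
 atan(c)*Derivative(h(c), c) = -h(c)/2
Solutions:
 h(c) = C1*exp(-Integral(1/atan(c), c)/2)


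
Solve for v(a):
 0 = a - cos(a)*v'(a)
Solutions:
 v(a) = C1 + Integral(a/cos(a), a)


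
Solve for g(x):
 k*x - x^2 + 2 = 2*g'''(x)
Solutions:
 g(x) = C1 + C2*x + C3*x^2 + k*x^4/48 - x^5/120 + x^3/6


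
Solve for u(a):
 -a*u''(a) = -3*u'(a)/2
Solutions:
 u(a) = C1 + C2*a^(5/2)


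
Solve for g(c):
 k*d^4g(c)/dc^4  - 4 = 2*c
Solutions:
 g(c) = C1 + C2*c + C3*c^2 + C4*c^3 + c^5/(60*k) + c^4/(6*k)


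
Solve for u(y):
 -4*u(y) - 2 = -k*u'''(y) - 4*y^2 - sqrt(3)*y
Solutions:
 u(y) = C1*exp(2^(2/3)*y*(1/k)^(1/3)) + C2*exp(2^(2/3)*y*(-1 + sqrt(3)*I)*(1/k)^(1/3)/2) + C3*exp(-2^(2/3)*y*(1 + sqrt(3)*I)*(1/k)^(1/3)/2) + y^2 + sqrt(3)*y/4 - 1/2


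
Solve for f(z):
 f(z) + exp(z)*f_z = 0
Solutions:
 f(z) = C1*exp(exp(-z))


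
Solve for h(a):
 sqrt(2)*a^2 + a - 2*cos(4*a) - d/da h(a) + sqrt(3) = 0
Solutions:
 h(a) = C1 + sqrt(2)*a^3/3 + a^2/2 + sqrt(3)*a - sin(4*a)/2


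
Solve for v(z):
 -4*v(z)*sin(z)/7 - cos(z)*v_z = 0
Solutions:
 v(z) = C1*cos(z)^(4/7)


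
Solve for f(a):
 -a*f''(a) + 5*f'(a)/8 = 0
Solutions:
 f(a) = C1 + C2*a^(13/8)


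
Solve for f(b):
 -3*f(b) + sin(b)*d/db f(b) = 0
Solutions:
 f(b) = C1*(cos(b) - 1)^(3/2)/(cos(b) + 1)^(3/2)


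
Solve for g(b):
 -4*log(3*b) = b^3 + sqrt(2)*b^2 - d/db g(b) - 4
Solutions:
 g(b) = C1 + b^4/4 + sqrt(2)*b^3/3 + 4*b*log(b) - 8*b + b*log(81)


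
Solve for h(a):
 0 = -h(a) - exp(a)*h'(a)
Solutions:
 h(a) = C1*exp(exp(-a))


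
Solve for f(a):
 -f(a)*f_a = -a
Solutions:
 f(a) = -sqrt(C1 + a^2)
 f(a) = sqrt(C1 + a^2)


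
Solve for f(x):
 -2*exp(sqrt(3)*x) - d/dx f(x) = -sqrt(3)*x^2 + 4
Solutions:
 f(x) = C1 + sqrt(3)*x^3/3 - 4*x - 2*sqrt(3)*exp(sqrt(3)*x)/3


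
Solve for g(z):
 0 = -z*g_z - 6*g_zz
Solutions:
 g(z) = C1 + C2*erf(sqrt(3)*z/6)


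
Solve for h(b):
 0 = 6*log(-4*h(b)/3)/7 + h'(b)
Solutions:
 7*Integral(1/(log(-_y) - log(3) + 2*log(2)), (_y, h(b)))/6 = C1 - b


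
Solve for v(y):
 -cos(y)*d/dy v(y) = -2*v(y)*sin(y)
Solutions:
 v(y) = C1/cos(y)^2


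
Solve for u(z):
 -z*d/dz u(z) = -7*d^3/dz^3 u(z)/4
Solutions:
 u(z) = C1 + Integral(C2*airyai(14^(2/3)*z/7) + C3*airybi(14^(2/3)*z/7), z)


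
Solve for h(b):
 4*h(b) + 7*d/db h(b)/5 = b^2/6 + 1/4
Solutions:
 h(b) = C1*exp(-20*b/7) + b^2/24 - 7*b/240 + 349/4800


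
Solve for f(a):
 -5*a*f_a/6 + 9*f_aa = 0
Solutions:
 f(a) = C1 + C2*erfi(sqrt(15)*a/18)


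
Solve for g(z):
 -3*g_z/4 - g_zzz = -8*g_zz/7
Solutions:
 g(z) = C1 + (C2*sin(sqrt(83)*z/14) + C3*cos(sqrt(83)*z/14))*exp(4*z/7)


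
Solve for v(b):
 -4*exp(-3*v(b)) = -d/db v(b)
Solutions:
 v(b) = log(C1 + 12*b)/3
 v(b) = log((-3^(1/3) - 3^(5/6)*I)*(C1 + 4*b)^(1/3)/2)
 v(b) = log((-3^(1/3) + 3^(5/6)*I)*(C1 + 4*b)^(1/3)/2)


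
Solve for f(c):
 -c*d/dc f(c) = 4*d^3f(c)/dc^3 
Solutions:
 f(c) = C1 + Integral(C2*airyai(-2^(1/3)*c/2) + C3*airybi(-2^(1/3)*c/2), c)


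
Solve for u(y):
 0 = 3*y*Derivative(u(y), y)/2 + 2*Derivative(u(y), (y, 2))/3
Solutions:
 u(y) = C1 + C2*erf(3*sqrt(2)*y/4)


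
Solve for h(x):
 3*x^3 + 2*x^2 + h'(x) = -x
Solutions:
 h(x) = C1 - 3*x^4/4 - 2*x^3/3 - x^2/2


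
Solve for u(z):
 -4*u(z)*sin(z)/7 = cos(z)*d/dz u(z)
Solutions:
 u(z) = C1*cos(z)^(4/7)


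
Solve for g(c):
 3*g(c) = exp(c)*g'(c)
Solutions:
 g(c) = C1*exp(-3*exp(-c))


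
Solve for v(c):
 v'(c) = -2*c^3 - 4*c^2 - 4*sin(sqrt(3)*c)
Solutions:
 v(c) = C1 - c^4/2 - 4*c^3/3 + 4*sqrt(3)*cos(sqrt(3)*c)/3


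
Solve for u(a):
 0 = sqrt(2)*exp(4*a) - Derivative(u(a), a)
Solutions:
 u(a) = C1 + sqrt(2)*exp(4*a)/4


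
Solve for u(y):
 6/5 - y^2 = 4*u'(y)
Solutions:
 u(y) = C1 - y^3/12 + 3*y/10


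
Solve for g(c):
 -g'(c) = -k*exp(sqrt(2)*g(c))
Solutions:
 g(c) = sqrt(2)*(2*log(-1/(C1 + c*k)) - log(2))/4


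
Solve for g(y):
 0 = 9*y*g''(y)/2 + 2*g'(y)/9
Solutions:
 g(y) = C1 + C2*y^(77/81)


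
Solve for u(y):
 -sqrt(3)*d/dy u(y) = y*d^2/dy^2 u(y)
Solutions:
 u(y) = C1 + C2*y^(1 - sqrt(3))


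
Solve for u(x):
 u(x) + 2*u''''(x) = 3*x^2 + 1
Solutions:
 u(x) = 3*x^2 + (C1*sin(2^(1/4)*x/2) + C2*cos(2^(1/4)*x/2))*exp(-2^(1/4)*x/2) + (C3*sin(2^(1/4)*x/2) + C4*cos(2^(1/4)*x/2))*exp(2^(1/4)*x/2) + 1


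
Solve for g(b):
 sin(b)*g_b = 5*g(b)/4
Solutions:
 g(b) = C1*(cos(b) - 1)^(5/8)/(cos(b) + 1)^(5/8)


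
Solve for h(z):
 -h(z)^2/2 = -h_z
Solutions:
 h(z) = -2/(C1 + z)


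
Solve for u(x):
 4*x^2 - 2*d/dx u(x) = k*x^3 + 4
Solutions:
 u(x) = C1 - k*x^4/8 + 2*x^3/3 - 2*x


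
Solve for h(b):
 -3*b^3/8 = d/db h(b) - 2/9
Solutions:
 h(b) = C1 - 3*b^4/32 + 2*b/9


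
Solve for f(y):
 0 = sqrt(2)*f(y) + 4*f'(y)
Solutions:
 f(y) = C1*exp(-sqrt(2)*y/4)


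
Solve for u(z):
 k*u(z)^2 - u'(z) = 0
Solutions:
 u(z) = -1/(C1 + k*z)


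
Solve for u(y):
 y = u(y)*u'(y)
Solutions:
 u(y) = -sqrt(C1 + y^2)
 u(y) = sqrt(C1 + y^2)


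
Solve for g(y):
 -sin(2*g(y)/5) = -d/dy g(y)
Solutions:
 -y + 5*log(cos(2*g(y)/5) - 1)/4 - 5*log(cos(2*g(y)/5) + 1)/4 = C1


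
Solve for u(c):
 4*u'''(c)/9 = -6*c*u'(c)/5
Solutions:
 u(c) = C1 + Integral(C2*airyai(-3*10^(2/3)*c/10) + C3*airybi(-3*10^(2/3)*c/10), c)


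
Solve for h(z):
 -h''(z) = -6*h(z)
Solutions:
 h(z) = C1*exp(-sqrt(6)*z) + C2*exp(sqrt(6)*z)


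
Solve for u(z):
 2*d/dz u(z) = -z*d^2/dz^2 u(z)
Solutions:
 u(z) = C1 + C2/z


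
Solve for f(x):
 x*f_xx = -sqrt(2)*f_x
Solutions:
 f(x) = C1 + C2*x^(1 - sqrt(2))


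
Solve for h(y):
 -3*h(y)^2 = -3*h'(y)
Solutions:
 h(y) = -1/(C1 + y)


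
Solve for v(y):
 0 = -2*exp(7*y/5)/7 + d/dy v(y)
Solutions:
 v(y) = C1 + 10*exp(7*y/5)/49


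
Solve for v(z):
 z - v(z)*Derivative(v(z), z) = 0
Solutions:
 v(z) = -sqrt(C1 + z^2)
 v(z) = sqrt(C1 + z^2)


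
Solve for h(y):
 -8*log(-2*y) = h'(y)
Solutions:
 h(y) = C1 - 8*y*log(-y) + 8*y*(1 - log(2))


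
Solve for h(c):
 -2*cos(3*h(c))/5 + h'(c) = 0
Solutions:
 -2*c/5 - log(sin(3*h(c)) - 1)/6 + log(sin(3*h(c)) + 1)/6 = C1


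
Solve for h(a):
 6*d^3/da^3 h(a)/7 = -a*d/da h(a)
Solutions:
 h(a) = C1 + Integral(C2*airyai(-6^(2/3)*7^(1/3)*a/6) + C3*airybi(-6^(2/3)*7^(1/3)*a/6), a)


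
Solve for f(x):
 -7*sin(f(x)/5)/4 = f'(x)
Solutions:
 7*x/4 + 5*log(cos(f(x)/5) - 1)/2 - 5*log(cos(f(x)/5) + 1)/2 = C1


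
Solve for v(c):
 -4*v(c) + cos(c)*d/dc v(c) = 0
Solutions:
 v(c) = C1*(sin(c)^2 + 2*sin(c) + 1)/(sin(c)^2 - 2*sin(c) + 1)


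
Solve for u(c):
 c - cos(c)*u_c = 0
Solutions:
 u(c) = C1 + Integral(c/cos(c), c)


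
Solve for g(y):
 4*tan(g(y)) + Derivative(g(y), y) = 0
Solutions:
 g(y) = pi - asin(C1*exp(-4*y))
 g(y) = asin(C1*exp(-4*y))


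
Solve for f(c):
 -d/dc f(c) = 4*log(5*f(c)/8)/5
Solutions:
 -5*Integral(1/(-log(_y) - log(5) + 3*log(2)), (_y, f(c)))/4 = C1 - c


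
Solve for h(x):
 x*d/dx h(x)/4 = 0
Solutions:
 h(x) = C1


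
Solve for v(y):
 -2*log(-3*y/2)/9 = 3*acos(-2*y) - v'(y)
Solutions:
 v(y) = C1 + 2*y*log(-y)/9 + 3*y*acos(-2*y) - 2*y/9 - 2*y*log(2)/9 + 2*y*log(3)/9 + 3*sqrt(1 - 4*y^2)/2


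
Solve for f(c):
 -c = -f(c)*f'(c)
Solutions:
 f(c) = -sqrt(C1 + c^2)
 f(c) = sqrt(C1 + c^2)


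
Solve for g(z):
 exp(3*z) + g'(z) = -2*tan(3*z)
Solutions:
 g(z) = C1 - exp(3*z)/3 + 2*log(cos(3*z))/3


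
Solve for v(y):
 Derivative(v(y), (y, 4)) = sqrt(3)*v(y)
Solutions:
 v(y) = C1*exp(-3^(1/8)*y) + C2*exp(3^(1/8)*y) + C3*sin(3^(1/8)*y) + C4*cos(3^(1/8)*y)


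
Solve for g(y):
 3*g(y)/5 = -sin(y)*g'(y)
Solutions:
 g(y) = C1*(cos(y) + 1)^(3/10)/(cos(y) - 1)^(3/10)


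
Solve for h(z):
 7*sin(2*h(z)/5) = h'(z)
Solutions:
 -7*z + 5*log(cos(2*h(z)/5) - 1)/4 - 5*log(cos(2*h(z)/5) + 1)/4 = C1


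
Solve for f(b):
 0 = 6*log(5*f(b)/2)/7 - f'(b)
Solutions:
 7*Integral(1/(-log(_y) - log(5) + log(2)), (_y, f(b)))/6 = C1 - b


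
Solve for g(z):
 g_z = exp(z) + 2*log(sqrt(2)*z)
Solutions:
 g(z) = C1 + 2*z*log(z) + z*(-2 + log(2)) + exp(z)


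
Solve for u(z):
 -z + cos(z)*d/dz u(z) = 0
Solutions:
 u(z) = C1 + Integral(z/cos(z), z)


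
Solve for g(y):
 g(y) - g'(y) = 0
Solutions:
 g(y) = C1*exp(y)


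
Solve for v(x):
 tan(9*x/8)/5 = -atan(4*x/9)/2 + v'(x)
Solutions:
 v(x) = C1 + x*atan(4*x/9)/2 - 9*log(16*x^2 + 81)/16 - 8*log(cos(9*x/8))/45


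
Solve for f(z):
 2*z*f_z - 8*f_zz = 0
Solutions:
 f(z) = C1 + C2*erfi(sqrt(2)*z/4)


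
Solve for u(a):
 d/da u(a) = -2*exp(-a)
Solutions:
 u(a) = C1 + 2*exp(-a)


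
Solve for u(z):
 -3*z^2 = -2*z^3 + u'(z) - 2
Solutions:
 u(z) = C1 + z^4/2 - z^3 + 2*z


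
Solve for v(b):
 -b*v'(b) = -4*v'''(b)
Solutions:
 v(b) = C1 + Integral(C2*airyai(2^(1/3)*b/2) + C3*airybi(2^(1/3)*b/2), b)


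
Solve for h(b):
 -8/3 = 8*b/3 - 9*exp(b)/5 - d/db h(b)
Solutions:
 h(b) = C1 + 4*b^2/3 + 8*b/3 - 9*exp(b)/5


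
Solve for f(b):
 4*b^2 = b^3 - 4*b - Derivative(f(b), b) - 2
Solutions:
 f(b) = C1 + b^4/4 - 4*b^3/3 - 2*b^2 - 2*b


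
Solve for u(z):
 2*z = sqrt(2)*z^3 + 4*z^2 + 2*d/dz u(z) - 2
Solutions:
 u(z) = C1 - sqrt(2)*z^4/8 - 2*z^3/3 + z^2/2 + z


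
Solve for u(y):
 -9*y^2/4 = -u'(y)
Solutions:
 u(y) = C1 + 3*y^3/4


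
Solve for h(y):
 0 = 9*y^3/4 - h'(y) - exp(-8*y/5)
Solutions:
 h(y) = C1 + 9*y^4/16 + 5*exp(-8*y/5)/8


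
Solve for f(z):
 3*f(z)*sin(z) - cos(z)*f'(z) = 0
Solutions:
 f(z) = C1/cos(z)^3


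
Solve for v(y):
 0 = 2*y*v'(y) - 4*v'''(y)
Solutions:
 v(y) = C1 + Integral(C2*airyai(2^(2/3)*y/2) + C3*airybi(2^(2/3)*y/2), y)


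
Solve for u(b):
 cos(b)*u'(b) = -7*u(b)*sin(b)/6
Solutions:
 u(b) = C1*cos(b)^(7/6)


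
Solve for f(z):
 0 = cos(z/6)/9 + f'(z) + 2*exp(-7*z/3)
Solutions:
 f(z) = C1 - 2*sin(z/6)/3 + 6*exp(-7*z/3)/7


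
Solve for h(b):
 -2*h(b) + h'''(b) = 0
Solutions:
 h(b) = C3*exp(2^(1/3)*b) + (C1*sin(2^(1/3)*sqrt(3)*b/2) + C2*cos(2^(1/3)*sqrt(3)*b/2))*exp(-2^(1/3)*b/2)


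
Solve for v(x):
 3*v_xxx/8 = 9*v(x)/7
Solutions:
 v(x) = C3*exp(2*3^(1/3)*7^(2/3)*x/7) + (C1*sin(3^(5/6)*7^(2/3)*x/7) + C2*cos(3^(5/6)*7^(2/3)*x/7))*exp(-3^(1/3)*7^(2/3)*x/7)


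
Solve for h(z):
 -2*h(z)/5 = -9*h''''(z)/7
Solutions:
 h(z) = C1*exp(-14^(1/4)*sqrt(3)*5^(3/4)*z/15) + C2*exp(14^(1/4)*sqrt(3)*5^(3/4)*z/15) + C3*sin(14^(1/4)*sqrt(3)*5^(3/4)*z/15) + C4*cos(14^(1/4)*sqrt(3)*5^(3/4)*z/15)


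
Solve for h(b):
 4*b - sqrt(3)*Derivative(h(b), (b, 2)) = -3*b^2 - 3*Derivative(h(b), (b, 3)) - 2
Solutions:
 h(b) = C1 + C2*b + C3*exp(sqrt(3)*b/3) + sqrt(3)*b^4/12 + b^3*(2*sqrt(3)/9 + 1) + b^2*(2 + 10*sqrt(3)/3)


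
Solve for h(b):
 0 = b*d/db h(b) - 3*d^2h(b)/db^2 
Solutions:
 h(b) = C1 + C2*erfi(sqrt(6)*b/6)


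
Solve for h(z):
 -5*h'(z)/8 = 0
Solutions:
 h(z) = C1


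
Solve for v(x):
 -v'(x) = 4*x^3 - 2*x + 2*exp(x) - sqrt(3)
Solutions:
 v(x) = C1 - x^4 + x^2 + sqrt(3)*x - 2*exp(x)


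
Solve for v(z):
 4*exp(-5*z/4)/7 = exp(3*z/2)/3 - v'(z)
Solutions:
 v(z) = C1 + 2*exp(3*z/2)/9 + 16*exp(-5*z/4)/35


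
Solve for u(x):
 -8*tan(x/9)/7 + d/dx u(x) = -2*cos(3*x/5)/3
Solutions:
 u(x) = C1 - 72*log(cos(x/9))/7 - 10*sin(3*x/5)/9


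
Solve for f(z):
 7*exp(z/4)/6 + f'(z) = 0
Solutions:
 f(z) = C1 - 14*exp(z/4)/3


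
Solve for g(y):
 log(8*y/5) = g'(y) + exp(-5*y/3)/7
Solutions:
 g(y) = C1 + y*log(y) + y*(-log(5) - 1 + 3*log(2)) + 3*exp(-5*y/3)/35


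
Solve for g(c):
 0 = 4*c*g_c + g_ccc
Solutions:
 g(c) = C1 + Integral(C2*airyai(-2^(2/3)*c) + C3*airybi(-2^(2/3)*c), c)


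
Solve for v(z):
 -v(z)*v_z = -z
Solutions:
 v(z) = -sqrt(C1 + z^2)
 v(z) = sqrt(C1 + z^2)


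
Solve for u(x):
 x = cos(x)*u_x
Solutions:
 u(x) = C1 + Integral(x/cos(x), x)


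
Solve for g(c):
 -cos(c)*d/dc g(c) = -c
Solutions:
 g(c) = C1 + Integral(c/cos(c), c)


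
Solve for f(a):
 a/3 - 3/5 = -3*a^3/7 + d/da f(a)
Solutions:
 f(a) = C1 + 3*a^4/28 + a^2/6 - 3*a/5


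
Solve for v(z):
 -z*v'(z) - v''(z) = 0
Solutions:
 v(z) = C1 + C2*erf(sqrt(2)*z/2)


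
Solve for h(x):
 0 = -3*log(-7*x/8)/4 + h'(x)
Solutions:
 h(x) = C1 + 3*x*log(-x)/4 + 3*x*(-3*log(2) - 1 + log(7))/4


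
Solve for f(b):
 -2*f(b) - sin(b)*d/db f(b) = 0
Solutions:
 f(b) = C1*(cos(b) + 1)/(cos(b) - 1)


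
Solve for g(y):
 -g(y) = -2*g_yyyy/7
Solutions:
 g(y) = C1*exp(-2^(3/4)*7^(1/4)*y/2) + C2*exp(2^(3/4)*7^(1/4)*y/2) + C3*sin(2^(3/4)*7^(1/4)*y/2) + C4*cos(2^(3/4)*7^(1/4)*y/2)


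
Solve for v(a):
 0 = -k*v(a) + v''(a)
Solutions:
 v(a) = C1*exp(-a*sqrt(k)) + C2*exp(a*sqrt(k))


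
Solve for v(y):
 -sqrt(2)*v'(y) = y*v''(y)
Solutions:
 v(y) = C1 + C2*y^(1 - sqrt(2))


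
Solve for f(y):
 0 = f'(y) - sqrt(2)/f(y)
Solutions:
 f(y) = -sqrt(C1 + 2*sqrt(2)*y)
 f(y) = sqrt(C1 + 2*sqrt(2)*y)


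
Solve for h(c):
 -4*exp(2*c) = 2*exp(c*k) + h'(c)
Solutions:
 h(c) = C1 - 2*exp(2*c) - 2*exp(c*k)/k


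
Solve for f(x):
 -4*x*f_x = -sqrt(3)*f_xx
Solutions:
 f(x) = C1 + C2*erfi(sqrt(2)*3^(3/4)*x/3)


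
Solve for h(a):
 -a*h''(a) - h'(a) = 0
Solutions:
 h(a) = C1 + C2*log(a)


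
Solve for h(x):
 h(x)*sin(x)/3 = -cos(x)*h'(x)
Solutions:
 h(x) = C1*cos(x)^(1/3)


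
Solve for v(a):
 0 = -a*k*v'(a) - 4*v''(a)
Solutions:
 v(a) = Piecewise((-sqrt(2)*sqrt(pi)*C1*erf(sqrt(2)*a*sqrt(k)/4)/sqrt(k) - C2, (k > 0) | (k < 0)), (-C1*a - C2, True))


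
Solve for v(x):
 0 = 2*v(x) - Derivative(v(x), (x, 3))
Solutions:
 v(x) = C3*exp(2^(1/3)*x) + (C1*sin(2^(1/3)*sqrt(3)*x/2) + C2*cos(2^(1/3)*sqrt(3)*x/2))*exp(-2^(1/3)*x/2)


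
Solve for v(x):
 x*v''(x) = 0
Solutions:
 v(x) = C1 + C2*x


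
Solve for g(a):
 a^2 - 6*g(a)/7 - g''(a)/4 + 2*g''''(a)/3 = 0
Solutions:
 g(a) = C1*exp(-sqrt(21)*a*sqrt(7 + sqrt(1841))/28) + C2*exp(sqrt(21)*a*sqrt(7 + sqrt(1841))/28) + C3*sin(sqrt(21)*a*sqrt(-7 + sqrt(1841))/28) + C4*cos(sqrt(21)*a*sqrt(-7 + sqrt(1841))/28) + 7*a^2/6 - 49/72


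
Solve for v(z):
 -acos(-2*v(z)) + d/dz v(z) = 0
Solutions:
 Integral(1/acos(-2*_y), (_y, v(z))) = C1 + z


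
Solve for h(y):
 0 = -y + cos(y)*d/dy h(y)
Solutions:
 h(y) = C1 + Integral(y/cos(y), y)


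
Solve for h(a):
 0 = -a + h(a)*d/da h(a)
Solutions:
 h(a) = -sqrt(C1 + a^2)
 h(a) = sqrt(C1 + a^2)


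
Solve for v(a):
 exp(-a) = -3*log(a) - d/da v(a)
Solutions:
 v(a) = C1 - 3*a*log(a) + 3*a + exp(-a)


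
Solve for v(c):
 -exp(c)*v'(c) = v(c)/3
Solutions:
 v(c) = C1*exp(exp(-c)/3)


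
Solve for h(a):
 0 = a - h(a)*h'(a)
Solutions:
 h(a) = -sqrt(C1 + a^2)
 h(a) = sqrt(C1 + a^2)


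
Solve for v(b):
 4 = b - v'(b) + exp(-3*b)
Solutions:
 v(b) = C1 + b^2/2 - 4*b - exp(-3*b)/3


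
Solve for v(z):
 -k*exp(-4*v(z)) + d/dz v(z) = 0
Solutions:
 v(z) = log(-I*(C1 + 4*k*z)^(1/4))
 v(z) = log(I*(C1 + 4*k*z)^(1/4))
 v(z) = log(-(C1 + 4*k*z)^(1/4))
 v(z) = log(C1 + 4*k*z)/4


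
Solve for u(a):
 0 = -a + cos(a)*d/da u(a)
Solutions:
 u(a) = C1 + Integral(a/cos(a), a)


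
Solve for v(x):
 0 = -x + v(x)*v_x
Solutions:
 v(x) = -sqrt(C1 + x^2)
 v(x) = sqrt(C1 + x^2)


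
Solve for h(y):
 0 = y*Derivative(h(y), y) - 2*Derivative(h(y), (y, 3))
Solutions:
 h(y) = C1 + Integral(C2*airyai(2^(2/3)*y/2) + C3*airybi(2^(2/3)*y/2), y)
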